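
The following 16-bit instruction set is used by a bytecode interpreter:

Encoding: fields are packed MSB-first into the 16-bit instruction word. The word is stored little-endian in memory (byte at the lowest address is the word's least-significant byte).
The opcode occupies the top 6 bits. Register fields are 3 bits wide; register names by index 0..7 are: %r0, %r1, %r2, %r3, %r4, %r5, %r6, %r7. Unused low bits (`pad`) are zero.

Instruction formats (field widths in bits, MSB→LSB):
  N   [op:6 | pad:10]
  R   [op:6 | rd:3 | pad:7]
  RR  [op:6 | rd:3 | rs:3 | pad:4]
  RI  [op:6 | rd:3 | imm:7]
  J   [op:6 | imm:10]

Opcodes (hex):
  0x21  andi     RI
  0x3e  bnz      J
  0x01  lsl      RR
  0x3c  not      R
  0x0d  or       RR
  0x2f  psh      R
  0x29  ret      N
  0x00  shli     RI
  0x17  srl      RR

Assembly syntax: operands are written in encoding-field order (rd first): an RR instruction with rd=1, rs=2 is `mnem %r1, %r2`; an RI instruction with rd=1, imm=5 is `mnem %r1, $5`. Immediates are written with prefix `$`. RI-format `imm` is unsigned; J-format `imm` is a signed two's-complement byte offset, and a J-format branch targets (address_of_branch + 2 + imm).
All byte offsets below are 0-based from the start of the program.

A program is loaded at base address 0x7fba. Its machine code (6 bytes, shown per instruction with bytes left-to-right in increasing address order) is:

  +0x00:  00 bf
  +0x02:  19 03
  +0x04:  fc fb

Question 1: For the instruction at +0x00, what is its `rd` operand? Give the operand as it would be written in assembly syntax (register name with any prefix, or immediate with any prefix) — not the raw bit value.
+0x00: 00 bf ⇒ word 0xbf00 (little)
  op=0xbf00>>10=0x2f ⇒ psh (R)
  rd@[9:7]=0x6 ⇒ %r6

%r6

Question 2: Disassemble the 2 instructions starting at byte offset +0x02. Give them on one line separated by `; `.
+0x02: 19 03 ⇒ word 0x0319 (little)
  top 6b → 0x0 → shli [RI]
  rd: (w>>7)&0x7=0x6 → %r6
  imm: (w>>0)&0x7f=0x19 → $25
+0x04: fc fb ⇒ word 0xfbfc (little)
  top 6b → 0x3e → bnz [J]
  imm: (w>>0)&0x3ff=0x3fc (s10→-4) → $-4

shli %r6, $25; bnz $-4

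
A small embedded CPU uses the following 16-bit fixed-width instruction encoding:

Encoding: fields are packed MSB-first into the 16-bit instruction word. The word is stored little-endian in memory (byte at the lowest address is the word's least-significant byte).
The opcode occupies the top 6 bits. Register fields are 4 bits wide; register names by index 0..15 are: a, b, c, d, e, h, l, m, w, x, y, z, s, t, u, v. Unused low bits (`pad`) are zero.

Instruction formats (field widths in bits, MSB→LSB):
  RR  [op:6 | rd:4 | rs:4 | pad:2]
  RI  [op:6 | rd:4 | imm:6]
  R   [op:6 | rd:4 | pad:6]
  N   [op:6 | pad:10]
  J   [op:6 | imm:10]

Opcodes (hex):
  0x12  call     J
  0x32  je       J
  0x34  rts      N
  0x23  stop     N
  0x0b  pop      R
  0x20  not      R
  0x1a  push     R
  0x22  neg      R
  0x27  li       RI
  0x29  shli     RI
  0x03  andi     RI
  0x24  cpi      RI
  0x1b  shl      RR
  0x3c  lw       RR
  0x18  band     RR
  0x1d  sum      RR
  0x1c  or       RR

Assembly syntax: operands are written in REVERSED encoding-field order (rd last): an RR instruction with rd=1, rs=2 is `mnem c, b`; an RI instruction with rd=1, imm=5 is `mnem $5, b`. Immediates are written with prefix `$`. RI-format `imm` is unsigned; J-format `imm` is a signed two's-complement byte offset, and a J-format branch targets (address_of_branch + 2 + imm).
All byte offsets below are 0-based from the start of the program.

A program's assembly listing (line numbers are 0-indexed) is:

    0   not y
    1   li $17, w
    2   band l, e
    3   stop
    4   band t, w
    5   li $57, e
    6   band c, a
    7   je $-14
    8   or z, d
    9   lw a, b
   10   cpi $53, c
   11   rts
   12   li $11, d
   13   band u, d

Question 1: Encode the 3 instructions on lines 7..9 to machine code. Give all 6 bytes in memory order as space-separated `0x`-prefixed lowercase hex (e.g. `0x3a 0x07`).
7. je fields op=0x32:6|imm=-14:10 → word cbf2h → f2 cb
8. or fields op=0x1c:6|rd=3:4|rs=11:4|pad=0:2 → word 70ech → ec 70
9. lw fields op=0x3c:6|rd=1:4|rs=0:4|pad=0:2 → word f040h → 40 f0

0xf2 0xcb 0xec 0x70 0x40 0xf0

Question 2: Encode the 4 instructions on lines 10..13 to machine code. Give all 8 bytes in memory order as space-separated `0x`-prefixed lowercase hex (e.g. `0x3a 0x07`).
0xb5 0x90 0x00 0xd0 0xcb 0x9c 0xf8 0x60

10. cpi fields op=0x24:6|rd=2:4|imm=53:6 → word 90b5h → b5 90
11. rts fields op=0x34:6|pad=0:10 → word d000h → 00 d0
12. li fields op=0x27:6|rd=3:4|imm=11:6 → word 9ccbh → cb 9c
13. band fields op=0x18:6|rd=3:4|rs=14:4|pad=0:2 → word 60f8h → f8 60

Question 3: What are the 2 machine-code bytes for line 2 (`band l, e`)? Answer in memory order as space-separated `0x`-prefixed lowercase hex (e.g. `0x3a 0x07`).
L2: band op=0x18:6|rd=4:4|rs=6:4|pad=0:2 ⇒ 0x6118 ⇒ little 18 61

0x18 0x61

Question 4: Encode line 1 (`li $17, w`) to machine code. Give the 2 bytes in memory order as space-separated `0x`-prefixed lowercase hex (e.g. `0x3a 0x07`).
1. li fields op=0x27:6|rd=8:4|imm=17:6 → word 9e11h → 11 9e

0x11 0x9e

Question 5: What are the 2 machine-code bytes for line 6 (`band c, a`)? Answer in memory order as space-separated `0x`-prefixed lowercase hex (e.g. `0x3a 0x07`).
line 6 (band): pack op=0x18:6|rd=0:4|rs=2:4|pad=0:2 = 0x6008; little→ 08 60

0x08 0x60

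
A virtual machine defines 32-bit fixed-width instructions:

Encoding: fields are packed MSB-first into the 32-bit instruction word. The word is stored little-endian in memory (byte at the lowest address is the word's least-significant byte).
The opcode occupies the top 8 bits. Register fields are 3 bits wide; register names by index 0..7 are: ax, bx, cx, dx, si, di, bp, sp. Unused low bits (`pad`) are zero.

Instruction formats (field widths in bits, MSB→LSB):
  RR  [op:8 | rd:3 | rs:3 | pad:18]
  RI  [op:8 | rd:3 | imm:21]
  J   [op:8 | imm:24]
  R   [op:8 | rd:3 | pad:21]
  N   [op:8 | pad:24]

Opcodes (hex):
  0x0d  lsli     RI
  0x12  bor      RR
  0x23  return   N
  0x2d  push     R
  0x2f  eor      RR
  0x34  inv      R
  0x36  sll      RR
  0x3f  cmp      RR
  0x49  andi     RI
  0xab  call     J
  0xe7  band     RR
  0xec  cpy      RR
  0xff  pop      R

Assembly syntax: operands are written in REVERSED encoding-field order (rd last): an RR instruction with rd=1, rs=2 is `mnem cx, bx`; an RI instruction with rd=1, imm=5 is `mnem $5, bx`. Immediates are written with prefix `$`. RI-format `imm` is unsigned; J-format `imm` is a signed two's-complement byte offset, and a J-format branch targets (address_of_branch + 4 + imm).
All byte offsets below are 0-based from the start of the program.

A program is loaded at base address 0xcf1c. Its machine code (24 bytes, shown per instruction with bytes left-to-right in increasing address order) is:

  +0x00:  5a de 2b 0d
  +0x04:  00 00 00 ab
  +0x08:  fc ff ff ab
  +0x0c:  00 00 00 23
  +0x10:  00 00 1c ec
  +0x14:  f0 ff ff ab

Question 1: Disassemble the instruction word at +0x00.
lsli $777818, bx

@+00  little-endian(5a de 2b 0d) = 0x0d2bde5a
  op=0x0d2bde5a>>24=0xd ⇒ lsli (RI)
  [23:21] rd=1 = bx
  [20:0] imm=777818 = $777818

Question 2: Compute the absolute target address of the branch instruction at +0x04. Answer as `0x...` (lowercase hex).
@+04  little-endian(00 00 00 ab) = 0xab000000
  top 8b → 0xab → call [J]
  imm: (w>>0)&0xffffff=0x0 → $0
  target = base 0xcf1c + off 0x04 + 4 + imm 0 = 0xcf24

0xcf24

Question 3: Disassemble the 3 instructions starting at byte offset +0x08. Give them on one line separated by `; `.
call $-4; return; cpy sp, ax

[08] fc ff ff ab → 0xabfffffc
  top 8b → 0xab → call [J]
  [23:0] imm=16777212 (s24→-4) = $-4
[0c] 00 00 00 23 → 0x23000000
  top 8b → 0x23 → return [N]
[10] 00 00 1c ec → 0xec1c0000
  top 8b → 0xec → cpy [RR]
  [23:21] rd=0 = ax
  [20:18] rs=7 = sp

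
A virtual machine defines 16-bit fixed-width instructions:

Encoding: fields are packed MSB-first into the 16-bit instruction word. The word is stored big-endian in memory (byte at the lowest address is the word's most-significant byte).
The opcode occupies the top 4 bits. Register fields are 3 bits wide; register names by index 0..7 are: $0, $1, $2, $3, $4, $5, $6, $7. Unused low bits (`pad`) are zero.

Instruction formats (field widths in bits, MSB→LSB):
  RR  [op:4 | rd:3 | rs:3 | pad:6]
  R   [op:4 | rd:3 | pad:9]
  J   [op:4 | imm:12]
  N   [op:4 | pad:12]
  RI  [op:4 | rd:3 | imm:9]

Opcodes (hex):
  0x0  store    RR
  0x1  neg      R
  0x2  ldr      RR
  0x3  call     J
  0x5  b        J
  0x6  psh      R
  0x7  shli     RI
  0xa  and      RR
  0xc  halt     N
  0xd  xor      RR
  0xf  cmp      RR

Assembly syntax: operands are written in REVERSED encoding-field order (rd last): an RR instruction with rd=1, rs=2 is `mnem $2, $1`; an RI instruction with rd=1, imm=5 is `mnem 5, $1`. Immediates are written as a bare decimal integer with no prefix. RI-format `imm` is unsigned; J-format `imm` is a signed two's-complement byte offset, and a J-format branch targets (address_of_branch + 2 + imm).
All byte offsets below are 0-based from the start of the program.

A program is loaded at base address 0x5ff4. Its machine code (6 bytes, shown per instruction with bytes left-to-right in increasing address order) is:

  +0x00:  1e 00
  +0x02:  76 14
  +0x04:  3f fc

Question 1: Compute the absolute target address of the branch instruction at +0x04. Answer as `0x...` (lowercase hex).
0x5ff6

[04] 3f fc → 0x3ffc
  opcode bits[15:12]=0x3: call/J
  imm: (w>>0)&0xfff=0xffc (s12→-4) → -4
  target = base 0x5ff4 + off 0x04 + 2 + imm -4 = 0x5ff6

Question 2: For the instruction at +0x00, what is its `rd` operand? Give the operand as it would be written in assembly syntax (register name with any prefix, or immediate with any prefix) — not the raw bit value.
$7

off 0x00: read 1e 00 as big → 0x1e00
  op=0x1e00>>12=0x1 ⇒ neg (R)
  rd: (w>>9)&0x7=0x7 → $7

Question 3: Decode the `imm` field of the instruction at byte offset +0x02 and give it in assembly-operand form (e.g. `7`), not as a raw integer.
20

@+02  big-endian(76 14) = 0x7614
  op=0x7614>>12=0x7 ⇒ shli (RI)
  [11:9] rd=3 = $3
  [8:0] imm=20 = 20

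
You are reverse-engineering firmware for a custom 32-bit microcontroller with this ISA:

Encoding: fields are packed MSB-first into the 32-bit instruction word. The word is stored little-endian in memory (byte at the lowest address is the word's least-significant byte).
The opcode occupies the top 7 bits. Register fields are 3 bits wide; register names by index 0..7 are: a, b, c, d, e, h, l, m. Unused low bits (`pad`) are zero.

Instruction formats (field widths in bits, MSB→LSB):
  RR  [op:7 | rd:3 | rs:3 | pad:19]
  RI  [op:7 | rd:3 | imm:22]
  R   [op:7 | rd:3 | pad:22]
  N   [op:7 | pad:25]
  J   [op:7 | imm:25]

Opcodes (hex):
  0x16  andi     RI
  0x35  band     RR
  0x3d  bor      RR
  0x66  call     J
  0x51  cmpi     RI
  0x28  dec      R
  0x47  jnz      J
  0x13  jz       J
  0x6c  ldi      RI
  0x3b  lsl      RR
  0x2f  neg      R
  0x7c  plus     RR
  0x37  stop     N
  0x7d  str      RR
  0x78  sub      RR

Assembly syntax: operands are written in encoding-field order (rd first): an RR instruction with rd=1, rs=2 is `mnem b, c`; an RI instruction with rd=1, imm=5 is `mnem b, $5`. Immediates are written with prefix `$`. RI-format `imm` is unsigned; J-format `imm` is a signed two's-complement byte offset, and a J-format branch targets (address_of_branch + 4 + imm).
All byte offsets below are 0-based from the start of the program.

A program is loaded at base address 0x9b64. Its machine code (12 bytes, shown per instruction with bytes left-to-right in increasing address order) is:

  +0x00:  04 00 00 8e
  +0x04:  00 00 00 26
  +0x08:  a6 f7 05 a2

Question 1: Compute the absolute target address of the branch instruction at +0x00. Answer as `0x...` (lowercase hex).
[00] 04 00 00 8e → 0x8e000004
  op=0x8e000004>>25=0x47 ⇒ jnz (J)
  [24:0] imm=4 = $4
  target = base 0x9b64 + off 0x00 + 4 + imm 4 = 0x9b6c

0x9b6c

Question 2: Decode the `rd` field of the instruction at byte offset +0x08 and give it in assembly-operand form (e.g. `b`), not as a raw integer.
@+08  little-endian(a6 f7 05 a2) = 0xa205f7a6
  top 7b → 0x51 → cmpi [RI]
  rd@[24:22]=0x0 ⇒ a
  imm@[21:0]=0x5f7a6 ⇒ $391078

a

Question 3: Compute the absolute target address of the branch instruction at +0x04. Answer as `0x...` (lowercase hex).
+0x04: 00 00 00 26 ⇒ word 0x26000000 (little)
  opcode bits[31:25]=0x13: jz/J
  imm@[24:0]=0x0 ⇒ $0
  target = base 0x9b64 + off 0x04 + 4 + imm 0 = 0x9b6c

0x9b6c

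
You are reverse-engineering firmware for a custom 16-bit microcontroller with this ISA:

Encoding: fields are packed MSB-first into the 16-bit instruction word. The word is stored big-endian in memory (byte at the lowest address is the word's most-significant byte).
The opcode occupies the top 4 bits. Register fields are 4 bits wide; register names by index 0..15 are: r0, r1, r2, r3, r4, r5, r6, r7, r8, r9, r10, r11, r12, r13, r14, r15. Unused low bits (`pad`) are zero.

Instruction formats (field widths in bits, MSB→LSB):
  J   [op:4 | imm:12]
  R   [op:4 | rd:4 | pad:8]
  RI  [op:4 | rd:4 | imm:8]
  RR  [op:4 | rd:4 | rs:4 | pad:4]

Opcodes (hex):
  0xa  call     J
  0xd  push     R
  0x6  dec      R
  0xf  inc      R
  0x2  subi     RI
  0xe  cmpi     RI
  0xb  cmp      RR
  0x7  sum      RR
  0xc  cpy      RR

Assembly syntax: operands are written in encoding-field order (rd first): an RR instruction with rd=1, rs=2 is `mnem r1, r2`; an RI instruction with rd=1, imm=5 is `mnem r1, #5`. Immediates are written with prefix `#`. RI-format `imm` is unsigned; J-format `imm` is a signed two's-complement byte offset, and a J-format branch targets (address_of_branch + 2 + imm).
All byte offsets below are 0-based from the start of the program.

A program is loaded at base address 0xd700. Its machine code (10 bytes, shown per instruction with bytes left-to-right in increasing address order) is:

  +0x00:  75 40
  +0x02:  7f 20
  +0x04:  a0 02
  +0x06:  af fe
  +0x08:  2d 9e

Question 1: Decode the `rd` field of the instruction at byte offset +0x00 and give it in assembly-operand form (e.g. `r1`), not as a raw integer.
r5

@+00  big-endian(75 40) = 0x7540
  op=0x7540>>12=0x7 ⇒ sum (RR)
  [11:8] rd=5 = r5
  [7:4] rs=4 = r4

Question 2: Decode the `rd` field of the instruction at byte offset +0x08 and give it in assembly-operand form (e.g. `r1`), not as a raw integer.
r13

@+08  big-endian(2d 9e) = 0x2d9e
  op=0x2d9e>>12=0x2 ⇒ subi (RI)
  [11:8] rd=13 = r13
  [7:0] imm=158 = #158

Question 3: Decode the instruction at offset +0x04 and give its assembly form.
call #2

off 0x04: read a0 02 as big → 0xa002
  op=0xa002>>12=0xa ⇒ call (J)
  imm: (w>>0)&0xfff=0x2 → #2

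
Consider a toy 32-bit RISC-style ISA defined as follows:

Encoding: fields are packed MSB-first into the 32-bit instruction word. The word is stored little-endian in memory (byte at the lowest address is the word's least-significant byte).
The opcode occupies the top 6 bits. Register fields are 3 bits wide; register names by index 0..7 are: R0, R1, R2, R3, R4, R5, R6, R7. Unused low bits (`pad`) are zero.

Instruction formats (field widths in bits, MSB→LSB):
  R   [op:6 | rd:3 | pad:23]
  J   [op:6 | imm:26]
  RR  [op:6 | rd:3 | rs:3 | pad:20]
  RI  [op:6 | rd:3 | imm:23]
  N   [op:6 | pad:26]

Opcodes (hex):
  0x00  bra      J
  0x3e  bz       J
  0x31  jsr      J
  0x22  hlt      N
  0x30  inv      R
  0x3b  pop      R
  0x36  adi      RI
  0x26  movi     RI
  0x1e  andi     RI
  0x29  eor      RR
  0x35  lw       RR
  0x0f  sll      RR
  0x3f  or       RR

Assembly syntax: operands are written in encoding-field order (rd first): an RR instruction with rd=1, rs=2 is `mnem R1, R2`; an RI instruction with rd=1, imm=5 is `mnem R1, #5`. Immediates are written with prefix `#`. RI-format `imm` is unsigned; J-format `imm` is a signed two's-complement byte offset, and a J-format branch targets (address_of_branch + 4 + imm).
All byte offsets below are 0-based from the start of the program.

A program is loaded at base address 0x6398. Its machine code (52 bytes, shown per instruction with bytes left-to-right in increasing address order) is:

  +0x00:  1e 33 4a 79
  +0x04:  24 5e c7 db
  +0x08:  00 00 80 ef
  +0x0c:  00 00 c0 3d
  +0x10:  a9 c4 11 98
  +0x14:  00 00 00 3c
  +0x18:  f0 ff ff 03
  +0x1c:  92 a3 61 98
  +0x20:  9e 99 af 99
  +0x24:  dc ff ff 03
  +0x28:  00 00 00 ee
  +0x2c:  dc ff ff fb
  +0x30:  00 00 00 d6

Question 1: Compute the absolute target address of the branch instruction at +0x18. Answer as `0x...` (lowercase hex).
0x63a4

off 0x18: read f0 ff ff 03 as little → 0x03fffff0
  top 6b → 0x0 → bra [J]
  imm@[25:0]=0x3fffff0 (s26→-16) ⇒ #-16
  target = base 0x6398 + off 0x18 + 4 + imm -16 = 0x63a4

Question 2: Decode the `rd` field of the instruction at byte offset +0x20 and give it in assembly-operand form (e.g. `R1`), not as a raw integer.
+0x20: 9e 99 af 99 ⇒ word 0x99af999e (little)
  top 6b → 0x26 → movi [RI]
  [25:23] rd=3 = R3
  [22:0] imm=3119518 = #3119518

R3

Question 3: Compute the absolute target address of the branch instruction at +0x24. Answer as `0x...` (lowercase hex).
[24] dc ff ff 03 → 0x03ffffdc
  op=0x03ffffdc>>26=0x0 ⇒ bra (J)
  [25:0] imm=67108828 (s26→-36) = #-36
  target = base 0x6398 + off 0x24 + 4 + imm -36 = 0x639c

0x639c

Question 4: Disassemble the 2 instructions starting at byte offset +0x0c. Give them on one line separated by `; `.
[0c] 00 00 c0 3d → 0x3dc00000
  op=0x3dc00000>>26=0xf ⇒ sll (RR)
  [25:23] rd=3 = R3
  [22:20] rs=4 = R4
[10] a9 c4 11 98 → 0x9811c4a9
  op=0x9811c4a9>>26=0x26 ⇒ movi (RI)
  [25:23] rd=0 = R0
  [22:0] imm=1164457 = #1164457

sll R3, R4; movi R0, #1164457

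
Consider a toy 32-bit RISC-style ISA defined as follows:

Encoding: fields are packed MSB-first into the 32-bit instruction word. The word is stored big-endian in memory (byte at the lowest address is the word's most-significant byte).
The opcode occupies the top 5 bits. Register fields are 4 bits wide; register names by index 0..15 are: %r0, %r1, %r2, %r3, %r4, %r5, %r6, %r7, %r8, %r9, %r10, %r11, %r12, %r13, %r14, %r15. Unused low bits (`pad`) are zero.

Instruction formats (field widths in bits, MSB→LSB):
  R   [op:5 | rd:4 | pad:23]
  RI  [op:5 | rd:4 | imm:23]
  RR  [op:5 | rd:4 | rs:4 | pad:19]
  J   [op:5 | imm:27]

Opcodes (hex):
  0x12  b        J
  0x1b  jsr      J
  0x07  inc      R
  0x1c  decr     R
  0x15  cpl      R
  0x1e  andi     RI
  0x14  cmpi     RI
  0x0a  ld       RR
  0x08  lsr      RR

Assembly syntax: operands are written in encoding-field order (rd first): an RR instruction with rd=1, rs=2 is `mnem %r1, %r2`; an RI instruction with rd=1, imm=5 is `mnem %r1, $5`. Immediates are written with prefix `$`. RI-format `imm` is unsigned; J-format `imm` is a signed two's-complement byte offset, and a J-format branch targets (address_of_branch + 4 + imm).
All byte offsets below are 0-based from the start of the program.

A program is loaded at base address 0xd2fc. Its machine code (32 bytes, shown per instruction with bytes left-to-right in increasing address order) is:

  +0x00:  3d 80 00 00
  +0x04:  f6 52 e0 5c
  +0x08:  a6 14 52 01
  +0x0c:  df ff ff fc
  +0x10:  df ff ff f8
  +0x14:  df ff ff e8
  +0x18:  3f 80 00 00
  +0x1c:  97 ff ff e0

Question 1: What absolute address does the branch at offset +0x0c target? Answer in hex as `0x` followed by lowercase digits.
[0c] df ff ff fc → 0xdffffffc
  opcode bits[31:27]=0x1b: jsr/J
  [26:0] imm=134217724 (s27→-4) = $-4
  target = base 0xd2fc + off 0x0c + 4 + imm -4 = 0xd308

0xd308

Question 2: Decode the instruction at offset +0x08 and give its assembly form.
@+08  big-endian(a6 14 52 01) = 0xa6145201
  opcode bits[31:27]=0x14: cmpi/RI
  rd: (w>>23)&0xf=0xc → %r12
  imm: (w>>0)&0x7fffff=0x145201 → $1331713

cmpi %r12, $1331713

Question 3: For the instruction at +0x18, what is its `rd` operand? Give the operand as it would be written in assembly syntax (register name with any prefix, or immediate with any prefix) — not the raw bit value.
+0x18: 3f 80 00 00 ⇒ word 0x3f800000 (big)
  top 5b → 0x7 → inc [R]
  rd@[26:23]=0xf ⇒ %r15

%r15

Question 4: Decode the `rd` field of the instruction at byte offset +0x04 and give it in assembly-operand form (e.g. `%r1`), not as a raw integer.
%r12

[04] f6 52 e0 5c → 0xf652e05c
  op=0xf652e05c>>27=0x1e ⇒ andi (RI)
  rd@[26:23]=0xc ⇒ %r12
  imm@[22:0]=0x52e05c ⇒ $5431388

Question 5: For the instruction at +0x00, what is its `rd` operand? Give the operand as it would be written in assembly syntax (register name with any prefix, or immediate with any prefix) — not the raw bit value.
off 0x00: read 3d 80 00 00 as big → 0x3d800000
  opcode bits[31:27]=0x7: inc/R
  rd: (w>>23)&0xf=0xb → %r11

%r11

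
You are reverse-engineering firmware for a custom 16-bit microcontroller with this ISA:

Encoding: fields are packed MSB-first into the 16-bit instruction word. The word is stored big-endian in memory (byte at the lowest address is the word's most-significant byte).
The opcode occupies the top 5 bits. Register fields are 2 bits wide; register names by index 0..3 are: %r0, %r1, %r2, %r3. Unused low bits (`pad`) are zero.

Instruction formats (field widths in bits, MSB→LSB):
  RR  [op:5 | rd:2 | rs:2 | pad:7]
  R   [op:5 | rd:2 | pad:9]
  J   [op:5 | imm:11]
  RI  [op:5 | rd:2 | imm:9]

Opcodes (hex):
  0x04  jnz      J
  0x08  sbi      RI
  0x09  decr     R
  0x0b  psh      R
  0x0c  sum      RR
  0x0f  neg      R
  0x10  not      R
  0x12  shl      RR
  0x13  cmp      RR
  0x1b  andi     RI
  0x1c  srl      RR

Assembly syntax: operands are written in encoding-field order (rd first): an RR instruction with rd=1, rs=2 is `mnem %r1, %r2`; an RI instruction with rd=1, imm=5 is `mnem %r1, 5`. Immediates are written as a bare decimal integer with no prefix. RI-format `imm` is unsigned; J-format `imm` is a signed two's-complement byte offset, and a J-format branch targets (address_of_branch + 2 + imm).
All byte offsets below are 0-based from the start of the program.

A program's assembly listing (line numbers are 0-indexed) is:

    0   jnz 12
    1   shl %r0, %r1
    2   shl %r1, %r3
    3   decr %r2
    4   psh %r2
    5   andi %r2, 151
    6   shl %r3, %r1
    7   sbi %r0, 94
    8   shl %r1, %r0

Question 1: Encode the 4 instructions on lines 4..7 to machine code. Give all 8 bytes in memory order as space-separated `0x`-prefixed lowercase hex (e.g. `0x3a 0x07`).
L4: psh op=0xb:5|rd=2:2|pad=0:9 ⇒ 0x5c00 ⇒ big 5c 00
L5: andi op=0x1b:5|rd=2:2|imm=151:9 ⇒ 0xdc97 ⇒ big dc 97
L6: shl op=0x12:5|rd=3:2|rs=1:2|pad=0:7 ⇒ 0x9680 ⇒ big 96 80
L7: sbi op=0x8:5|rd=0:2|imm=94:9 ⇒ 0x405e ⇒ big 40 5e

0x5c 0x00 0xdc 0x97 0x96 0x80 0x40 0x5e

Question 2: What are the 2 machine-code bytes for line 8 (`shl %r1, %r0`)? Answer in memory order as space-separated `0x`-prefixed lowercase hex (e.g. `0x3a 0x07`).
0x92 0x00

line 8 (shl): pack op=0x12:5|rd=1:2|rs=0:2|pad=0:7 = 0x9200; big→ 92 00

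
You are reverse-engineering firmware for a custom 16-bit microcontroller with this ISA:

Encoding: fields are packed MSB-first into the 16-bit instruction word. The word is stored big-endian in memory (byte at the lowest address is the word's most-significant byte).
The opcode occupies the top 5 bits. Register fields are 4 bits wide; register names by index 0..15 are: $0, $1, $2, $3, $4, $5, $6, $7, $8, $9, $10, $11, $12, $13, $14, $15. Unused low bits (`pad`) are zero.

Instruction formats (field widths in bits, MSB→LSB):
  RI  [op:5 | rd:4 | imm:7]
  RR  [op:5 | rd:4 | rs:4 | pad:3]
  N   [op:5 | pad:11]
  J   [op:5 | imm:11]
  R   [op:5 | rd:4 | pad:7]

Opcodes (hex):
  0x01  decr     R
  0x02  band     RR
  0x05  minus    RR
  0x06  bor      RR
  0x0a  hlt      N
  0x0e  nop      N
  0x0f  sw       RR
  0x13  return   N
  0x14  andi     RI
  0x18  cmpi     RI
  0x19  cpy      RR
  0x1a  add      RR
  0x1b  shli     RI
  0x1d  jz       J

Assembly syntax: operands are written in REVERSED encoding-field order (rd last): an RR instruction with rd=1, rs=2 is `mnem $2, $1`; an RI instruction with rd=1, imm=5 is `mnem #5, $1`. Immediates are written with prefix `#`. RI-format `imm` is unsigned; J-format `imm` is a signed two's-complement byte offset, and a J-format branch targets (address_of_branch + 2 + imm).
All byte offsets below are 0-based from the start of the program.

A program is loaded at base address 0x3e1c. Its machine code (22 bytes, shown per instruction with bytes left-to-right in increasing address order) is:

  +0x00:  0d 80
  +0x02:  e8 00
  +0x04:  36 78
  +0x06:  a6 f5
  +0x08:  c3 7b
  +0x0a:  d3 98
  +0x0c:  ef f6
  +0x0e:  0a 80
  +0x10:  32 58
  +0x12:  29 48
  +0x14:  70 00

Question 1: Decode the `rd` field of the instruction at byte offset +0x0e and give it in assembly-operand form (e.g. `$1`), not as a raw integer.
$5

@+0e  big-endian(0a 80) = 0x0a80
  opcode bits[15:11]=0x1: decr/R
  rd: (w>>7)&0xf=0x5 → $5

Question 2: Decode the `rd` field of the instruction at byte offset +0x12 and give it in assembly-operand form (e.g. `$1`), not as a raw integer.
$2

off 0x12: read 29 48 as big → 0x2948
  opcode bits[15:11]=0x5: minus/RR
  rd@[10:7]=0x2 ⇒ $2
  rs@[6:3]=0x9 ⇒ $9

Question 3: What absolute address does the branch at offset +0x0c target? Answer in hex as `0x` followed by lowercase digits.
off 0x0c: read ef f6 as big → 0xeff6
  op=0xeff6>>11=0x1d ⇒ jz (J)
  imm@[10:0]=0x7f6 (s11→-10) ⇒ #-10
  target = base 0x3e1c + off 0x0c + 2 + imm -10 = 0x3e20

0x3e20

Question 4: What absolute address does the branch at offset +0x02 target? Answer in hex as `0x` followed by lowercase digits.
0x3e20

off 0x02: read e8 00 as big → 0xe800
  top 5b → 0x1d → jz [J]
  [10:0] imm=0 = #0
  target = base 0x3e1c + off 0x02 + 2 + imm 0 = 0x3e20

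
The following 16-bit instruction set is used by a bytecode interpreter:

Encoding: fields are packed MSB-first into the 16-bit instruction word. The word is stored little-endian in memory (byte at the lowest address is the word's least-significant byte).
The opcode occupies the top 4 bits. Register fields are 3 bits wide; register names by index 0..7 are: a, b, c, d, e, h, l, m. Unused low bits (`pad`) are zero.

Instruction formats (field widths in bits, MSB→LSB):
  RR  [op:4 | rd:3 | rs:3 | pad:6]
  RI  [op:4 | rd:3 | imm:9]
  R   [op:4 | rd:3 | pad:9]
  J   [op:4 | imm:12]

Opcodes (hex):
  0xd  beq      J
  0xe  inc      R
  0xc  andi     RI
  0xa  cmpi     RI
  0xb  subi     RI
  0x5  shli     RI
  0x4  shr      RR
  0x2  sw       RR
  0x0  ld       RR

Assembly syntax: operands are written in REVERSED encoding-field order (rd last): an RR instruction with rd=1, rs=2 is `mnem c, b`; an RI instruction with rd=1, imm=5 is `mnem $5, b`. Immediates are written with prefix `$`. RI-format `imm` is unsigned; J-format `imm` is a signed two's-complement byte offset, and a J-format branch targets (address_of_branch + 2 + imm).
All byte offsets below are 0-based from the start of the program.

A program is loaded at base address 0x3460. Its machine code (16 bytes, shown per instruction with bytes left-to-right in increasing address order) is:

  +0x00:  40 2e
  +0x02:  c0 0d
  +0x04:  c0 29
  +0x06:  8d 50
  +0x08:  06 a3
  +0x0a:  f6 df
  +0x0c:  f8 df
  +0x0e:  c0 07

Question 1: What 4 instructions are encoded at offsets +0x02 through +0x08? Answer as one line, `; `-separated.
ld m, l; sw m, e; shli $141, a; cmpi $262, b

+0x02: c0 0d ⇒ word 0x0dc0 (little)
  opcode bits[15:12]=0x0: ld/RR
  [11:9] rd=6 = l
  [8:6] rs=7 = m
+0x04: c0 29 ⇒ word 0x29c0 (little)
  opcode bits[15:12]=0x2: sw/RR
  [11:9] rd=4 = e
  [8:6] rs=7 = m
+0x06: 8d 50 ⇒ word 0x508d (little)
  opcode bits[15:12]=0x5: shli/RI
  [11:9] rd=0 = a
  [8:0] imm=141 = $141
+0x08: 06 a3 ⇒ word 0xa306 (little)
  opcode bits[15:12]=0xa: cmpi/RI
  [11:9] rd=1 = b
  [8:0] imm=262 = $262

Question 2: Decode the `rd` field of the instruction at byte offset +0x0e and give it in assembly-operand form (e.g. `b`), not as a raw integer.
[0e] c0 07 → 0x07c0
  top 4b → 0x0 → ld [RR]
  [11:9] rd=3 = d
  [8:6] rs=7 = m

d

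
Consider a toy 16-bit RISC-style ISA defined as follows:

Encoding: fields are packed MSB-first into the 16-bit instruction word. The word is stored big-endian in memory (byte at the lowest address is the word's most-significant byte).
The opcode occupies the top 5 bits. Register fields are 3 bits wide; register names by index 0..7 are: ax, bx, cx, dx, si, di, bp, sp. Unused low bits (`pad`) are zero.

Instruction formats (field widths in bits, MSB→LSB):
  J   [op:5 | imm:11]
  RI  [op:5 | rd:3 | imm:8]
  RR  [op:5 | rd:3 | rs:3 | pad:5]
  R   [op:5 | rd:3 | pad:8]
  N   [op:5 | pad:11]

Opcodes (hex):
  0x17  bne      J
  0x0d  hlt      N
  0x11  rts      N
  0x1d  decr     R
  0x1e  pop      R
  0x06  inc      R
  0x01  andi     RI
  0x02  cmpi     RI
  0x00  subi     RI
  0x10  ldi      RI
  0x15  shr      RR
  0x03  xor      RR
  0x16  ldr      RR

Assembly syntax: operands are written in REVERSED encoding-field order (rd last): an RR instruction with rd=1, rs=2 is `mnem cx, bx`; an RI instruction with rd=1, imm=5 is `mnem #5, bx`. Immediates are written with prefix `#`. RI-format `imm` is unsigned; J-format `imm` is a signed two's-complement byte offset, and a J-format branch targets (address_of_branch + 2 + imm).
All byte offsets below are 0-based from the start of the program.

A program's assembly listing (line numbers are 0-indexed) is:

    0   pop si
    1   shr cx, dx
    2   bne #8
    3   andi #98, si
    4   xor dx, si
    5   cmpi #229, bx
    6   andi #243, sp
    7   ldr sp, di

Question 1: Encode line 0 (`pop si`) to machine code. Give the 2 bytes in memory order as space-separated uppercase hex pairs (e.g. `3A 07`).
F4 00

0. pop fields op=0x1e:5|rd=4:3|pad=0:8 → word f400h → f4 00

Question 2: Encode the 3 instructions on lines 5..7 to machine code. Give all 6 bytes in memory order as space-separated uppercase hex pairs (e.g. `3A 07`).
11 E5 0F F3 B5 E0

line 5 (cmpi): pack op=0x2:5|rd=1:3|imm=229:8 = 0x11e5; big→ 11 e5
line 6 (andi): pack op=0x1:5|rd=7:3|imm=243:8 = 0x0ff3; big→ 0f f3
line 7 (ldr): pack op=0x16:5|rd=5:3|rs=7:3|pad=0:5 = 0xb5e0; big→ b5 e0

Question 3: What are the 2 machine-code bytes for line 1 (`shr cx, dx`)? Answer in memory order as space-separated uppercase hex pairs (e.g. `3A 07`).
line 1 (shr): pack op=0x15:5|rd=3:3|rs=2:3|pad=0:5 = 0xab40; big→ ab 40

AB 40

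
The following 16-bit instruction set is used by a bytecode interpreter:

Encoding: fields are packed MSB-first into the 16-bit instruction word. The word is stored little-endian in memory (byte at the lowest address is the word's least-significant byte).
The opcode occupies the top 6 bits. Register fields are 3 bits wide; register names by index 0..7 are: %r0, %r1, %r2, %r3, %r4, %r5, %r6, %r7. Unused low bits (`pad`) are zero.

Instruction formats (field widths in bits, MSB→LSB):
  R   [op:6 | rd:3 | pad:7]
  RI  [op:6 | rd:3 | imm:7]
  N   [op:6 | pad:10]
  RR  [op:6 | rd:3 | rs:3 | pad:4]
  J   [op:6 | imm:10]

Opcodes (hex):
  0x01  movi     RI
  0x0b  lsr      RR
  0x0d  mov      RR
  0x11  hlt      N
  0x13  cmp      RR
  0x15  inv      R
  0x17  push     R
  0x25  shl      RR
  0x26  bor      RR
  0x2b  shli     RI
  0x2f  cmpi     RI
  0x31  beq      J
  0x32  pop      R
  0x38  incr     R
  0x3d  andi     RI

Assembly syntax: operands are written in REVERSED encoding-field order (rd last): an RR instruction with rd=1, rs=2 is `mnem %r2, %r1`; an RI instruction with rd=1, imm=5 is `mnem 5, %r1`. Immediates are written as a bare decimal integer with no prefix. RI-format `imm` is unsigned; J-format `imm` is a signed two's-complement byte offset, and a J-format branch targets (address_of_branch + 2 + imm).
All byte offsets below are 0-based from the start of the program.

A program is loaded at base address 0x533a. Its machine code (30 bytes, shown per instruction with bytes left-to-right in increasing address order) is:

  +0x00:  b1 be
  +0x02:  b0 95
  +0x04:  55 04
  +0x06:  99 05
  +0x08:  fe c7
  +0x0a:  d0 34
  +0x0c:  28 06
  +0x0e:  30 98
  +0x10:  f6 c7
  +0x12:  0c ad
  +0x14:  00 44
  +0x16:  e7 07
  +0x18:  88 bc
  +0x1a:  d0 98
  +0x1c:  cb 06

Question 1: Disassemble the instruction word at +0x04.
movi 85, %r0

off 0x04: read 55 04 as little → 0x0455
  opcode bits[15:10]=0x1: movi/RI
  [9:7] rd=0 = %r0
  [6:0] imm=85 = 85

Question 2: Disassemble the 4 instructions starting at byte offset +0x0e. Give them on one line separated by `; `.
bor %r3, %r0; beq -10; shli 12, %r2; hlt

@+0e  little-endian(30 98) = 0x9830
  top 6b → 0x26 → bor [RR]
  [9:7] rd=0 = %r0
  [6:4] rs=3 = %r3
@+10  little-endian(f6 c7) = 0xc7f6
  top 6b → 0x31 → beq [J]
  [9:0] imm=1014 (s10→-10) = -10
@+12  little-endian(0c ad) = 0xad0c
  top 6b → 0x2b → shli [RI]
  [9:7] rd=2 = %r2
  [6:0] imm=12 = 12
@+14  little-endian(00 44) = 0x4400
  top 6b → 0x11 → hlt [N]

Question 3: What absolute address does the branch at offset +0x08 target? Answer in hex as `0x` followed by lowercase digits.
[08] fe c7 → 0xc7fe
  opcode bits[15:10]=0x31: beq/J
  imm@[9:0]=0x3fe (s10→-2) ⇒ -2
  target = base 0x533a + off 0x08 + 2 + imm -2 = 0x5342

0x5342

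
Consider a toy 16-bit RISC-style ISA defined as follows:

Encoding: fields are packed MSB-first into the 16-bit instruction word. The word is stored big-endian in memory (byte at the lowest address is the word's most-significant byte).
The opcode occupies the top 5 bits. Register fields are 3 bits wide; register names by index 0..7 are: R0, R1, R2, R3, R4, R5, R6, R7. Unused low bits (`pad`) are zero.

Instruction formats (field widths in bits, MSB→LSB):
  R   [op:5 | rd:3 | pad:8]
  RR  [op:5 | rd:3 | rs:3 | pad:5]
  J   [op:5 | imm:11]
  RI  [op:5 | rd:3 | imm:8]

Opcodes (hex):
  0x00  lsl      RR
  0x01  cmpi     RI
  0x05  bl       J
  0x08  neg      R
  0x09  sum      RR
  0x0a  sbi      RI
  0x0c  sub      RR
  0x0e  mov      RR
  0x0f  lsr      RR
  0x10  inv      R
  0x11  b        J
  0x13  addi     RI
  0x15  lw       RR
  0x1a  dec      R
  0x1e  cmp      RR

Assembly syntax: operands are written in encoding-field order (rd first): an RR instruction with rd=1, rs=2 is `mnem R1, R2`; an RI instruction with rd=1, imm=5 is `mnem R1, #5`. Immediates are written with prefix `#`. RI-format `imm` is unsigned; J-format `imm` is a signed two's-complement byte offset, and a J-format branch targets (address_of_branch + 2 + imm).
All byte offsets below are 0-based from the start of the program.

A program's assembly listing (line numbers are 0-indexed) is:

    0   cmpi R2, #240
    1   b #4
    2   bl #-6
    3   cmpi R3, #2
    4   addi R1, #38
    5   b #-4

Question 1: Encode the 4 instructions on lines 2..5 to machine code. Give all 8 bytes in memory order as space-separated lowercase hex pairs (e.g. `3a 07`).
2f fa 0b 02 99 26 8f fc

line 2 (bl): pack op=0x5:5|imm=-6:11 = 0x2ffa; big→ 2f fa
line 3 (cmpi): pack op=0x1:5|rd=3:3|imm=2:8 = 0x0b02; big→ 0b 02
line 4 (addi): pack op=0x13:5|rd=1:3|imm=38:8 = 0x9926; big→ 99 26
line 5 (b): pack op=0x11:5|imm=-4:11 = 0x8ffc; big→ 8f fc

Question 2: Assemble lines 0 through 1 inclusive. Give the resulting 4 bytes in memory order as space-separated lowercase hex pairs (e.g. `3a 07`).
L0: cmpi op=0x1:5|rd=2:3|imm=240:8 ⇒ 0x0af0 ⇒ big 0a f0
L1: b op=0x11:5|imm=4:11 ⇒ 0x8804 ⇒ big 88 04

0a f0 88 04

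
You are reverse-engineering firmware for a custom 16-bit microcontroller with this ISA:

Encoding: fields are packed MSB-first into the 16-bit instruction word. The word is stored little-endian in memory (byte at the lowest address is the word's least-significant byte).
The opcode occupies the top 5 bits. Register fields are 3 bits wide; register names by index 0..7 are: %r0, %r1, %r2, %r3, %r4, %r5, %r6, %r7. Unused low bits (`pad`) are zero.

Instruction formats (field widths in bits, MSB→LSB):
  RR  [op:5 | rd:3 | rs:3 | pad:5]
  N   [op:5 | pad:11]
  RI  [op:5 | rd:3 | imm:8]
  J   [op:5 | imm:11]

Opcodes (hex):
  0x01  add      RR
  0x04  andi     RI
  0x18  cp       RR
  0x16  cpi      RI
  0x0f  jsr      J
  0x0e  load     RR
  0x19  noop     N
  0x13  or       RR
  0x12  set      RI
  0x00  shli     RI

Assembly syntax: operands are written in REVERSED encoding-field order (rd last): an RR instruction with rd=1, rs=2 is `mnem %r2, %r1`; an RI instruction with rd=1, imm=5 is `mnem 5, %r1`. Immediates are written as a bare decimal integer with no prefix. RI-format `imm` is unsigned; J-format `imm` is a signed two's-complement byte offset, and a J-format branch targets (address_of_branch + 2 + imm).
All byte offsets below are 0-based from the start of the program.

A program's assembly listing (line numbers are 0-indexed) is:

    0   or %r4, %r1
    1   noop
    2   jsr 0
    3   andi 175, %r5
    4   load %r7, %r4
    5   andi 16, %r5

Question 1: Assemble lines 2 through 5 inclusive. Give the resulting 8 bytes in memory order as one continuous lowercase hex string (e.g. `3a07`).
L2: jsr op=0xf:5|imm=0:11 ⇒ 0x7800 ⇒ little 00 78
L3: andi op=0x4:5|rd=5:3|imm=175:8 ⇒ 0x25af ⇒ little af 25
L4: load op=0xe:5|rd=4:3|rs=7:3|pad=0:5 ⇒ 0x74e0 ⇒ little e0 74
L5: andi op=0x4:5|rd=5:3|imm=16:8 ⇒ 0x2510 ⇒ little 10 25

0078af25e0741025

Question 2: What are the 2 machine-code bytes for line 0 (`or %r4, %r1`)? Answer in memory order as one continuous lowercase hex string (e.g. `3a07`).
8099

0. or fields op=0x13:5|rd=1:3|rs=4:3|pad=0:5 → word 9980h → 80 99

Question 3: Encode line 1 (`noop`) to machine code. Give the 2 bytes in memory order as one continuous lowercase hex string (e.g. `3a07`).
line 1 (noop): pack op=0x19:5|pad=0:11 = 0xc800; little→ 00 c8

00c8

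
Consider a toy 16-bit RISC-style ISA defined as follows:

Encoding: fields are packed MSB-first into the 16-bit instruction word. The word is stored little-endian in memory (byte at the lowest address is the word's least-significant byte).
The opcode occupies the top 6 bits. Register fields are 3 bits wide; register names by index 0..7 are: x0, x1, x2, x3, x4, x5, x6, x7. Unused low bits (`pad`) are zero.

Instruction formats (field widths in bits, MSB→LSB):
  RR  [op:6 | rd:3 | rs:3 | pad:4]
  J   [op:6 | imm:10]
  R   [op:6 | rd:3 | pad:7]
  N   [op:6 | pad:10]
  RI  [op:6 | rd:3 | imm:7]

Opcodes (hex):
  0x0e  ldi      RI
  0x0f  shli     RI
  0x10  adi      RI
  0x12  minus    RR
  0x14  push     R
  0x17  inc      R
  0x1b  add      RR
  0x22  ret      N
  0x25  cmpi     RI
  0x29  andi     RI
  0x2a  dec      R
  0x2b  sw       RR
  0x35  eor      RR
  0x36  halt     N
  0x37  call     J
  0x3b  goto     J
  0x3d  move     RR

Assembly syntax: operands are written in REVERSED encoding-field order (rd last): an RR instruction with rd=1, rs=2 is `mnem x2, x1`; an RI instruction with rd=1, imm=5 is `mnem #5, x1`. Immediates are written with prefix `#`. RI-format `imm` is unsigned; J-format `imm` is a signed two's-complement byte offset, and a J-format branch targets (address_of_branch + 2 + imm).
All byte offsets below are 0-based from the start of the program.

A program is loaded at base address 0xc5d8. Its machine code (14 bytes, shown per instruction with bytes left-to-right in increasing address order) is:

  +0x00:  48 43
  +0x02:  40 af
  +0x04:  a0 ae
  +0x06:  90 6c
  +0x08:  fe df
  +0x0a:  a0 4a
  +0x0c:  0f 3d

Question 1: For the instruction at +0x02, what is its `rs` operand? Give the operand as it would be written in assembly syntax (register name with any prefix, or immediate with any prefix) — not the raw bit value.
@+02  little-endian(40 af) = 0xaf40
  opcode bits[15:10]=0x2b: sw/RR
  [9:7] rd=6 = x6
  [6:4] rs=4 = x4

x4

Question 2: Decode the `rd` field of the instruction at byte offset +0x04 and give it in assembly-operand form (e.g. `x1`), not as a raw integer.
x5

[04] a0 ae → 0xaea0
  top 6b → 0x2b → sw [RR]
  [9:7] rd=5 = x5
  [6:4] rs=2 = x2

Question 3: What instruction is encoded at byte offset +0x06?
add x1, x1

off 0x06: read 90 6c as little → 0x6c90
  top 6b → 0x1b → add [RR]
  rd@[9:7]=0x1 ⇒ x1
  rs@[6:4]=0x1 ⇒ x1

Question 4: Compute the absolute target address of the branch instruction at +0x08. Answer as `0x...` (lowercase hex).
@+08  little-endian(fe df) = 0xdffe
  opcode bits[15:10]=0x37: call/J
  [9:0] imm=1022 (s10→-2) = #-2
  target = base 0xc5d8 + off 0x08 + 2 + imm -2 = 0xc5e0

0xc5e0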